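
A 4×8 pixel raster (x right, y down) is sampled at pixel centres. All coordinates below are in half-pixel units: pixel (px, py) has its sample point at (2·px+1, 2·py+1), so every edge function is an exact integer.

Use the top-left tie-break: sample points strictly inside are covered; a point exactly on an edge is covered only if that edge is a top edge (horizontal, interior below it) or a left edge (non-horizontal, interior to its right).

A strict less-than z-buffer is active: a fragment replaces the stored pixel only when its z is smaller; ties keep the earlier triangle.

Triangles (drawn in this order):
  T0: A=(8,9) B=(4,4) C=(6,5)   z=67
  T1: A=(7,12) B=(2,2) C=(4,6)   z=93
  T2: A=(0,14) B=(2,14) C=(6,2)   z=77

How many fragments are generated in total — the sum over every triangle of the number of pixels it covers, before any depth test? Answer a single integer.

T0:
  2·area = 6
  edge (8, 9)→(4, 4): d=(-4,-5) top-left  bias=+0
  edge (4, 4)→(6, 5): d=(2,1) right/bottom  bias=-1
  edge (6, 5)→(8, 9): d=(2,4) right/bottom  bias=-1
    (2,1)@(5, 3): e=[9,-3,0] → ·  [on edge]
    (2,2)@(5, 5): e=[1,1,4] → #
    (3,2)@(7, 5): e=[11,-1,-4] → ·
    (2,3)@(5, 7): e=[-7,5,8] → ·
    (3,3)@(7, 7): e=[3,3,0] → ·  [on edge]
  covered (1 px):
    · · · ·
    · · · ·
    · · # ·
    · · · ·
    · · · ·
    · · · ·
    · · · ·
    · · · ·
T1:
  degenerate (2·area = 0) — covers nothing
T2:
  2·area = 24  (B↔C swapped to make it positive)
  edge (0, 14)→(6, 2): d=(6,-12) top-left  bias=+0
  edge (6, 2)→(2, 14): d=(-4,12) right/bottom  bias=-1
  edge (2, 14)→(0, 14): d=(-2,0) right/bottom  bias=-1
    (2,2)@(5, 5): e=[6,0,18] → ·  [on edge]
    (1,4)@(3, 9): e=[6,8,10] → #
    (2,4)@(5, 9): e=[30,-16,10] → ·
    (1,5)@(3, 11): e=[18,0,6] → ·  [on edge]
    (0,6)@(1, 13): e=[6,16,2] → #
    (1,6)@(3, 13): e=[30,-8,2] → ·
    (0,7)@(1, 15): e=[18,8,-2] → ·
  covered (2 px):
    · · · ·
    · · · ·
    · · · ·
    · · · ·
    · # · ·
    · · · ·
    # · · ·
    · · · ·

Result: 3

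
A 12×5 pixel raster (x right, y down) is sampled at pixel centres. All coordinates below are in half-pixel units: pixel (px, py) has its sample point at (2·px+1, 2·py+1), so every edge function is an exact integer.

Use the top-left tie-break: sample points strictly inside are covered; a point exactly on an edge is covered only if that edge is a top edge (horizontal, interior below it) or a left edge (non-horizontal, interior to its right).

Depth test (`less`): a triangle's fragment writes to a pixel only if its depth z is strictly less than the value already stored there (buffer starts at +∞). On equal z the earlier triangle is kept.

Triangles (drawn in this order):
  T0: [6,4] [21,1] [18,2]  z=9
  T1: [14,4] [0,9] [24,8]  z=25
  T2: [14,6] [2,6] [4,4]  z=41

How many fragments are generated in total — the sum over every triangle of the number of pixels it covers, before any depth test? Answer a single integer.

T0:
  2·area = 6
  edge (6, 4)→(21, 1): d=(15,-3) top-left  bias=+0
  edge (21, 1)→(18, 2): d=(-3,1) right/bottom  bias=-1
  edge (18, 2)→(6, 4): d=(-12,2) right/bottom  bias=-1
    (10,0)@(21, 1): e=[0,0,6] → ·  [on edge]
    (5,1)@(11, 3): e=[0,4,2] → #  [on edge]
    (6,1)@(13, 3): e=[6,2,-2] → ·
    (7,1)@(15, 3): e=[12,0,-6] → ·  [on edge]
    (0,2)@(1, 5): e=[0,8,-2] → ·  [on edge]
    (4,2)@(9, 5): e=[24,0,-18] → ·  [on edge]
    (5,2)@(11, 5): e=[30,-2,-22] → ·
    (1,3)@(3, 7): e=[36,0,-30] → ·  [on edge]
  covered (1 px):
    · · · · · · · · · · · ·
    · · · · · # · · · · · ·
    · · · · · · · · · · · ·
    · · · · · · · · · · · ·
    · · · · · · · · · · · ·
T1:
  2·area = 106  (B↔C swapped to make it positive)
  edge (14, 4)→(24, 8): d=(10,4) right/bottom  bias=-1
  edge (24, 8)→(0, 9): d=(-24,1) right/bottom  bias=-1
  edge (0, 9)→(14, 4): d=(14,-5) top-left  bias=+0
    (6,2)@(13, 5): e=[14,83,9] → #
    (7,2)@(15, 5): e=[6,81,19] → #
    (8,2)@(17, 5): e=[-2,79,29] → ·
    (3,3)@(7, 7): e=[58,41,7] → #
    (4,3)@(9, 7): e=[50,39,17] → #
    (5,3)@(11, 7): e=[42,37,27] → #
    (8,3)@(17, 7): e=[18,31,57] → #
    (9,3)@(19, 7): e=[10,29,67] → #
    (10,3)@(21, 7): e=[2,27,77] → #
    (11,3)@(23, 7): e=[-6,25,87] → ·
    (3,4)@(7, 9): e=[78,-7,35] → ·
    (4,4)@(9, 9): e=[70,-9,45] → ·
  covered (10 px):
    · · · · · · · · · · · ·
    · · · · · · · · · · · ·
    · · · · · · # # · · · ·
    · · · # # # # # # # # ·
    · · · · · · · · · · · ·
T2:
  2·area = 24
  edge (14, 6)→(2, 6): d=(-12,0) right/bottom  bias=-1
  edge (2, 6)→(4, 4): d=(2,-2) top-left  bias=+0
  edge (4, 4)→(14, 6): d=(10,2) right/bottom  bias=-1
    (3,0)@(7, 1): e=[60,0,-36] → ·  [on edge]
    (2,1)@(5, 3): e=[36,0,-12] → ·  [on edge]
    (1,2)@(3, 5): e=[12,0,12] → #  [on edge]
    (2,2)@(5, 5): e=[12,4,8] → #
    (3,2)@(7, 5): e=[12,8,4] → #
    (4,2)@(9, 5): e=[12,12,0] → ·  [on edge]
    (0,3)@(1, 7): e=[-12,0,36] → ·  [on edge]
    (1,3)@(3, 7): e=[-12,4,32] → ·
    (2,3)@(5, 7): e=[-12,8,28] → ·
    (3,3)@(7, 7): e=[-12,12,24] → ·
    (9,3)@(19, 7): e=[-12,36,0] → ·  [on edge]
  covered (3 px):
    · · · · · · · · · · · ·
    · · · · · · · · · · · ·
    · # # # · · · · · · · ·
    · · · · · · · · · · · ·
    · · · · · · · · · · · ·

Result: 14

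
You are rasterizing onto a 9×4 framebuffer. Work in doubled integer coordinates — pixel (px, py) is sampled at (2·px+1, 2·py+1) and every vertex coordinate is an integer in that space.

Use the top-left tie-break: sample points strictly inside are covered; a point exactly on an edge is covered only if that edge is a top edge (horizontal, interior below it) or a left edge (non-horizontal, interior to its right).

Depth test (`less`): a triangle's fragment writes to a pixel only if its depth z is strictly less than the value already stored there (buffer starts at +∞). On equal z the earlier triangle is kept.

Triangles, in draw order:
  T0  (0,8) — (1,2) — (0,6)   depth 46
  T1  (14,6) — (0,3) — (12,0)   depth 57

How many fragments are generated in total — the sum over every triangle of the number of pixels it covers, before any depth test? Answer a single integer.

T0:
  2·area = 2  (B↔C swapped to make it positive)
  edge (0, 8)→(0, 6): d=(0,-2) top-left  bias=+0
  edge (0, 6)→(1, 2): d=(1,-4) top-left  bias=+0
  edge (1, 2)→(0, 8): d=(-1,6) right/bottom  bias=-1
  covered (0 px):
    . . . . . . . . .
    . . . . . . . . .
    . . . . . . . . .
    . . . . . . . . .
T1:
  2·area = 78
  edge (14, 6)→(0, 3): d=(-14,-3) top-left  bias=+0
  edge (0, 3)→(12, 0): d=(12,-3) top-left  bias=+0
  edge (12, 0)→(14, 6): d=(2,6) right/bottom  bias=-1
    (4,0)@(9, 1): e=[55,3,20] → X
    (5,0)@(11, 1): e=[61,9,8] → X
    (6,0)@(13, 1): e=[67,15,-4] → .
    (0,1)@(1, 3): e=[3,3,72] → X
    (1,1)@(3, 3): e=[9,9,60] → X
    (2,1)@(5, 3): e=[15,15,48] → X
    (3,1)@(7, 3): e=[21,21,36] → X
    (6,1)@(13, 3): e=[39,39,0] → .  [on edge]
    (0,2)@(1, 5): e=[-25,27,76] → .
    (1,2)@(3, 5): e=[-19,33,64] → .
    (2,2)@(5, 5): e=[-13,39,52] → .
    (3,2)@(7, 5): e=[-7,45,40] → .
  covered (10 px):
    . . . . X X . . .
    X X X X X X . . .
    . . . . . X X . .
    . . . . . . . . .

Final: 10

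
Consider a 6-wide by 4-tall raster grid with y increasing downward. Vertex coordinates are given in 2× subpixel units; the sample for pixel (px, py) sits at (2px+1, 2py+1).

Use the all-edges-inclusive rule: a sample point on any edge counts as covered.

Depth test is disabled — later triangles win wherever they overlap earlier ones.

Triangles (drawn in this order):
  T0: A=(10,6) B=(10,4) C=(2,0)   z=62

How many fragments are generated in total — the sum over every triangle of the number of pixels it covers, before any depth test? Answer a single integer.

T0:
  2·area = 16  (B↔C swapped to make it positive)
  edge (10, 6)→(2, 0): d=(-8,-6) inclusive
  edge (2, 0)→(10, 4): d=(8,4) inclusive
  edge (10, 4)→(10, 6): d=(0,2) inclusive
    (3,1)@(7, 3): e=[6,4,6] → X
    (4,1)@(9, 3): e=[18,-4,2] → .
    (3,2)@(7, 5): e=[-10,20,6] → .
    (4,2)@(9, 5): e=[2,12,2] → X
    (5,2)@(11, 5): e=[14,4,-2] → .
    (4,3)@(9, 7): e=[-14,28,2] → .
  covered (2 px):
    . . . . . .
    . . . X . .
    . . . . X .
    . . . . . .

Answer: 2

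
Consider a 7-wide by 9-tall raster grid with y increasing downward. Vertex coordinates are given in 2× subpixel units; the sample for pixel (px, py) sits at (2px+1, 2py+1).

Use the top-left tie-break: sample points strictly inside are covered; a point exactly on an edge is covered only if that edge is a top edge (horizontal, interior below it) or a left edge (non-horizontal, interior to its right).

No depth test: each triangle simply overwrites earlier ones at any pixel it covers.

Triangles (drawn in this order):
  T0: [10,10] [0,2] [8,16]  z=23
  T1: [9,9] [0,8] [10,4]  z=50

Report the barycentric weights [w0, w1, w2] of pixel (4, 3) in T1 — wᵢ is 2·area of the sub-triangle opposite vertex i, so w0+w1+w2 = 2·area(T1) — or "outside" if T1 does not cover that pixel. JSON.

T0:
  2·area = 76  (B↔C swapped to make it positive)
  edge (10, 10)→(8, 16): d=(-2,6) right/bottom  bias=-1
  edge (8, 16)→(0, 2): d=(-8,-14) top-left  bias=+0
  edge (0, 2)→(10, 10): d=(10,8) right/bottom  bias=-1
    (6,0)@(13, 1): e=[0,190,-114] → ·  [on edge]
    (0,1)@(1, 3): e=[68,6,2] → █
    (1,1)@(3, 3): e=[56,34,-14] → ·
    (0,2)@(1, 5): e=[64,-10,22] → ·
    (1,2)@(3, 5): e=[52,18,6] → █
    (2,2)@(5, 5): e=[40,46,-10] → ·
    (1,3)@(3, 7): e=[48,2,26] → █
    (2,3)@(5, 7): e=[36,30,10] → █
    (3,3)@(7, 7): e=[24,58,-6] → ·
    (5,3)@(11, 7): e=[0,114,-38] → ·  [on edge]
    (1,4)@(3, 9): e=[44,-14,46] → ·
    (2,4)@(5, 9): e=[32,14,30] → █
    (4,6)@(9, 13): e=[0,38,38] → ·  [on edge]
  covered (9 px):
    · · · · · · ·
    █ · · · · · ·
    · █ · · · · ·
    · █ █ · · · ·
    · · █ █ · · ·
    · · · █ █ · ·
    · · · █ · · ·
    · · · · · · ·
    · · · · · · ·
T1:
  2·area = 46
  edge (9, 9)→(0, 8): d=(-9,-1) top-left  bias=+0
  edge (0, 8)→(10, 4): d=(10,-4) top-left  bias=+0
  edge (10, 4)→(9, 9): d=(-1,5) right/bottom  bias=-1
    (4,2)@(9, 5): e=[36,6,4] → █
    (5,2)@(11, 5): e=[38,14,-6] → ·
    (1,3)@(3, 7): e=[12,2,32] → █
    (2,3)@(5, 7): e=[14,10,22] → █
    (3,3)@(7, 7): e=[16,18,12] → █
    (5,3)@(11, 7): e=[20,34,-8] → ·
    (1,4)@(3, 9): e=[-6,22,30] → ·
    (2,4)@(5, 9): e=[-4,30,20] → ·
    (3,4)@(7, 9): e=[-2,38,10] → ·
    (4,4)@(9, 9): e=[0,46,0] → ·  [on edge]
  covered (5 px):
    · · · · · · ·
    · · · · · · ·
    · · · · █ · ·
    · █ █ █ █ · ·
    · · · · · · ·
    · · · · · · ·
    · · · · · · ·
    · · · · · · ·
    · · · · · · ·

Result: [26,2,18]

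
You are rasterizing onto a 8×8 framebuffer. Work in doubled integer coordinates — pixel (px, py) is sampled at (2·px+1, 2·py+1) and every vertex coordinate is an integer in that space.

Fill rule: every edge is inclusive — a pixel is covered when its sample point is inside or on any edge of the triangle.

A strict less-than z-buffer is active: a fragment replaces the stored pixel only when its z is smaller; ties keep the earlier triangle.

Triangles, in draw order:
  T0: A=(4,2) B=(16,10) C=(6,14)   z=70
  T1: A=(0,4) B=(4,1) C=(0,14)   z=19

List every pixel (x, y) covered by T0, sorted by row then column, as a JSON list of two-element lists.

T0:
  2·area = 128
  edge (4, 2)→(16, 10): d=(12,8) inclusive
  edge (16, 10)→(6, 14): d=(-10,4) inclusive
  edge (6, 14)→(4, 2): d=(-2,-12) inclusive
    (2,1)@(5, 3): e=[4,114,10] → #
    (3,1)@(7, 3): e=[-12,106,34] → ·
    (2,2)@(5, 5): e=[28,94,6] → #
    (3,2)@(7, 5): e=[12,86,30] → #
    (4,2)@(9, 5): e=[-4,78,54] → ·
    (2,3)@(5, 7): e=[52,74,2] → #
    (4,3)@(9, 7): e=[20,58,50] → #
    (5,3)@(11, 7): e=[4,50,74] → #
    (6,3)@(13, 7): e=[-12,42,98] → ·
    (2,4)@(5, 9): e=[76,54,-2] → ·
    (3,4)@(7, 9): e=[60,46,22] → #
    (6,4)@(13, 9): e=[12,22,94] → #
  covered (16 px):
    · · · · · · · ·
    · · # · · · · ·
    · · # # · · · ·
    · · # # # # · ·
    · · · # # # # ·
    · · · # # # # ·
    · · · # · · · ·
    · · · · · · · ·
T1:
  2·area = 40
  edge (0, 4)→(4, 1): d=(4,-3) inclusive
  edge (4, 1)→(0, 14): d=(-4,13) inclusive
  edge (0, 14)→(0, 4): d=(0,-10) inclusive
    (1,1)@(3, 3): e=[5,5,30] → #
    (2,1)@(5, 3): e=[11,-21,50] → ·
    (0,2)@(1, 5): e=[7,23,10] → #
    (1,2)@(3, 5): e=[13,-3,30] → ·
    (0,3)@(1, 7): e=[15,15,10] → #
    (1,3)@(3, 7): e=[21,-11,30] → ·
    (0,4)@(1, 9): e=[23,7,10] → #
    (1,4)@(3, 9): e=[29,-19,30] → ·
    (0,5)@(1, 11): e=[31,-1,10] → ·
  covered (4 px):
    · · · · · · · ·
    · # · · · · · ·
    # · · · · · · ·
    # · · · · · · ·
    # · · · · · · ·
    · · · · · · · ·
    · · · · · · · ·
    · · · · · · · ·

Answer: [[2,1],[2,2],[3,2],[2,3],[3,3],[4,3],[5,3],[3,4],[4,4],[5,4],[6,4],[3,5],[4,5],[5,5],[6,5],[3,6]]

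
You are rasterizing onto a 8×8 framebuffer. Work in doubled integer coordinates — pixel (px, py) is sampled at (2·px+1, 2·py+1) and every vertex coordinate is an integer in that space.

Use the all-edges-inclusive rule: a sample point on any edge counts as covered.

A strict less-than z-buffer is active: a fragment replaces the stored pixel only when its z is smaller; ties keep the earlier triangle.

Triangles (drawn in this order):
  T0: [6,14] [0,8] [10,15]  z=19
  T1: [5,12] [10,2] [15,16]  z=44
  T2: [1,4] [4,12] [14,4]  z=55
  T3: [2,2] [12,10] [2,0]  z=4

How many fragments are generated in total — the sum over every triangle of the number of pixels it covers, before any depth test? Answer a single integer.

T0:
  2·area = 18
  edge (6, 14)→(0, 8): d=(-6,-6) inclusive
  edge (0, 8)→(10, 15): d=(10,7) inclusive
  edge (10, 15)→(6, 14): d=(-4,-1) inclusive
    (0,4)@(1, 9): e=[0,3,15] → █  [on edge]
    (1,4)@(3, 9): e=[12,-11,17] → ·
    (0,5)@(1, 11): e=[-12,23,7] → ·
    (1,5)@(3, 11): e=[0,9,9] → █  [on edge]
    (2,5)@(5, 11): e=[12,-5,11] → ·
    (1,6)@(3, 13): e=[-12,29,1] → ·
    (2,6)@(5, 13): e=[0,15,3] → █  [on edge]
    (3,6)@(7, 13): e=[12,1,5] → █
    (4,6)@(9, 13): e=[24,-13,7] → ·
    (2,7)@(5, 15): e=[-12,35,-5] → ·
    (3,7)@(7, 15): e=[0,21,-3] → ·  [on edge]
  covered (4 px):
    · · · · · · · ·
    · · · · · · · ·
    · · · · · · · ·
    · · · · · · · ·
    █ · · · · · · ·
    · █ · · · · · ·
    · · █ █ · · · ·
    · · · · · · · ·
T1:
  2·area = 120
  edge (5, 12)→(10, 2): d=(5,-10) inclusive
  edge (10, 2)→(15, 16): d=(5,14) inclusive
  edge (15, 16)→(5, 12): d=(-10,-4) inclusive
    (4,2)@(9, 5): e=[5,29,86] → █
    (5,2)@(11, 5): e=[25,1,94] → █
    (6,2)@(13, 5): e=[45,-27,102] → ·
    (4,3)@(9, 7): e=[15,39,66] → █
    (6,3)@(13, 7): e=[55,-17,82] → ·
    (3,4)@(7, 9): e=[5,77,38] → █
    (6,4)@(13, 9): e=[65,-7,62] → ·
    (3,5)@(7, 11): e=[15,87,18] → █
    (6,5)@(13, 11): e=[75,3,42] → █
    (7,5)@(15, 11): e=[95,-25,50] → ·
    (3,6)@(7, 13): e=[25,97,-2] → ·
    (4,6)@(9, 13): e=[45,69,6] → █
  covered (15 px):
    · · · · · · · ·
    · · · · · · · ·
    · · · · █ █ · ·
    · · · · █ █ · ·
    · · · █ █ █ · ·
    · · · █ █ █ █ ·
    · · · · █ █ █ ·
    · · · · · · █ ·
T2:
  2·area = 104  (B↔C swapped to make it positive)
  edge (1, 4)→(14, 4): d=(13,0) inclusive
  edge (14, 4)→(4, 12): d=(-10,8) inclusive
  edge (4, 12)→(1, 4): d=(-3,-8) inclusive
    (1,2)@(3, 5): e=[13,78,13] → █
    (2,2)@(5, 5): e=[13,62,29] → █
    (3,2)@(7, 5): e=[13,46,45] → █
    (4,2)@(9, 5): e=[13,30,61] → █
    (5,2)@(11, 5): e=[13,14,77] → █
    (6,2)@(13, 5): e=[13,-2,93] → ·
    (1,3)@(3, 7): e=[39,58,7] → █
    (5,3)@(11, 7): e=[39,-6,71] → ·
    (1,4)@(3, 9): e=[65,38,1] → █
    (4,4)@(9, 9): e=[65,-10,49] → ·
    (1,5)@(3, 11): e=[91,18,-5] → ·
    (2,5)@(5, 11): e=[91,2,11] → █
  covered (13 px):
    · · · · · · · ·
    · · · · · · · ·
    · █ █ █ █ █ · ·
    · █ █ █ █ · · ·
    · █ █ █ · · · ·
    · · █ · · · · ·
    · · · · · · · ·
    · · · · · · · ·
T3:
  2·area = 20  (B↔C swapped to make it positive)
  edge (2, 2)→(2, 0): d=(0,-2) inclusive
  edge (2, 0)→(12, 10): d=(10,10) inclusive
  edge (12, 10)→(2, 2): d=(-10,-8) inclusive
    (1,0)@(3, 1): e=[2,0,18] → █  [on edge]
    (2,0)@(5, 1): e=[6,-20,34] → ·
    (1,1)@(3, 3): e=[2,20,-2] → ·
    (2,1)@(5, 3): e=[6,0,14] → █  [on edge]
    (3,1)@(7, 3): e=[10,-20,30] → ·
    (2,2)@(5, 5): e=[6,20,-6] → ·
    (3,2)@(7, 5): e=[10,0,10] → █  [on edge]
    (4,2)@(9, 5): e=[14,-20,26] → ·
    (3,3)@(7, 7): e=[10,20,-10] → ·
    (4,3)@(9, 7): e=[14,0,6] → █  [on edge]
    (5,3)@(11, 7): e=[18,-20,22] → ·
    (4,4)@(9, 9): e=[14,20,-14] → ·
    (5,4)@(11, 9): e=[18,0,2] → █  [on edge]
    (6,5)@(13, 11): e=[22,0,-2] → ·  [on edge]
    (7,6)@(15, 13): e=[26,0,-6] → ·  [on edge]
  covered (5 px):
    · █ · · · · · ·
    · · █ · · · · ·
    · · · █ · · · ·
    · · · · █ · · ·
    · · · · · █ · ·
    · · · · · · · ·
    · · · · · · · ·
    · · · · · · · ·

Answer: 37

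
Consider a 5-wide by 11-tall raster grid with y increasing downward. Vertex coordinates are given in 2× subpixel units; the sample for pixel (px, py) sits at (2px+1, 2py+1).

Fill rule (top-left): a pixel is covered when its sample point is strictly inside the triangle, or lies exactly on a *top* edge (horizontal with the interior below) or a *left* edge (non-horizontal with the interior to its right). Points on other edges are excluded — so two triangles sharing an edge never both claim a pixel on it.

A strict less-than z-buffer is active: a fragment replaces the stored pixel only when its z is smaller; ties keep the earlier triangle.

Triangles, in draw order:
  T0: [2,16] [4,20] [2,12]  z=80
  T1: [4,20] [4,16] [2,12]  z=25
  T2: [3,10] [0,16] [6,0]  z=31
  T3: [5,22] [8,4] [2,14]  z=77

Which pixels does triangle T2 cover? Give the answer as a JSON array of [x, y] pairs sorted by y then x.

T0:
  2·area = 8  (B↔C swapped to make it positive)
  edge (2, 16)→(2, 12): d=(0,-4) top-left  bias=+0
  edge (2, 12)→(4, 20): d=(2,8) right/bottom  bias=-1
  edge (4, 20)→(2, 16): d=(-2,-4) top-left  bias=+0
    (1,8)@(3, 17): e=[4,2,2] → █
    (2,8)@(5, 17): e=[12,-14,10] → ·
    (1,9)@(3, 19): e=[4,6,-2] → ·
  covered (1 px):
    · · · · ·
    · · · · ·
    · · · · ·
    · · · · ·
    · · · · ·
    · · · · ·
    · · · · ·
    · · · · ·
    · █ · · ·
    · · · · ·
    · · · · ·
T1:
  2·area = 8  (B↔C swapped to make it positive)
  edge (4, 20)→(2, 12): d=(-2,-8) top-left  bias=+0
  edge (2, 12)→(4, 16): d=(2,4) right/bottom  bias=-1
  edge (4, 16)→(4, 20): d=(0,4) right/bottom  bias=-1
    (1,7)@(3, 15): e=[2,2,4] → █
    (2,7)@(5, 15): e=[18,-6,-4] → ·
    (1,8)@(3, 17): e=[-2,6,4] → ·
  covered (1 px):
    · · · · ·
    · · · · ·
    · · · · ·
    · · · · ·
    · · · · ·
    · · · · ·
    · · · · ·
    · █ · · ·
    · · · · ·
    · · · · ·
    · · · · ·
T2:
  2·area = 12
  edge (3, 10)→(0, 16): d=(-3,6) right/bottom  bias=-1
  edge (0, 16)→(6, 0): d=(6,-16) top-left  bias=+0
  edge (6, 0)→(3, 10): d=(-3,10) right/bottom  bias=-1
    (2,1)@(5, 3): e=[9,2,1] → █
    (3,1)@(7, 3): e=[-3,34,-19] → ·
    (2,2)@(5, 5): e=[3,14,-5] → ·
    (1,4)@(3, 9): e=[3,6,3] → █
    (2,4)@(5, 9): e=[-9,38,-17] → ·
    (1,5)@(3, 11): e=[-3,18,-3] → ·
  covered (2 px):
    · · · · ·
    · · █ · ·
    · · · · ·
    · · · · ·
    · █ · · ·
    · · · · ·
    · · · · ·
    · · · · ·
    · · · · ·
    · · · · ·
    · · · · ·
T3:
  2·area = 78  (B↔C swapped to make it positive)
  edge (5, 22)→(2, 14): d=(-3,-8) top-left  bias=+0
  edge (2, 14)→(8, 4): d=(6,-10) top-left  bias=+0
  edge (8, 4)→(5, 22): d=(-3,18) right/bottom  bias=-1
    (3,3)@(7, 7): e=[61,8,9] → █
    (4,3)@(9, 7): e=[77,28,-27] → ·
    (2,4)@(5, 9): e=[39,0,39] → █  [on edge]
    (4,4)@(9, 9): e=[71,40,-33] → ·
    (2,5)@(5, 11): e=[33,12,33] → █
    (3,5)@(7, 11): e=[49,32,-3] → ·
    (1,6)@(3, 13): e=[11,4,63] → █
    (3,6)@(7, 13): e=[43,44,-9] → ·
    (1,7)@(3, 15): e=[5,16,57] → █
    (3,7)@(7, 15): e=[37,56,-15] → ·
    (1,8)@(3, 17): e=[-1,28,51] → ·
    (2,8)@(5, 17): e=[15,48,15] → █
  covered (11 px):
    · · · · ·
    · · · · ·
    · · · · ·
    · · · █ ·
    · · █ █ ·
    · · █ · ·
    · █ █ · ·
    · █ █ · ·
    · · █ · ·
    · · █ · ·
    · · █ · ·

Final: [[2,1],[1,4]]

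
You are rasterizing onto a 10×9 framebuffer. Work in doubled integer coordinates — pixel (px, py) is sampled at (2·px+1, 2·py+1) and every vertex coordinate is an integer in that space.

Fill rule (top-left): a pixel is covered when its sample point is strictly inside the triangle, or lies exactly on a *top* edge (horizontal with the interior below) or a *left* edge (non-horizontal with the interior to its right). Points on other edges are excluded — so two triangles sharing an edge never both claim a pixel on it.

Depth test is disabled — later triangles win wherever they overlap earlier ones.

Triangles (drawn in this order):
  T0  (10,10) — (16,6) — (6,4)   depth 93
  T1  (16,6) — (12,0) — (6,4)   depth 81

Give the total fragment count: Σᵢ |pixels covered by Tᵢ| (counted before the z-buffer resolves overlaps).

T0:
  2·area = 52  (B↔C swapped to make it positive)
  edge (10, 10)→(6, 4): d=(-4,-6) top-left  bias=+0
  edge (6, 4)→(16, 6): d=(10,2) right/bottom  bias=-1
  edge (16, 6)→(10, 10): d=(-6,4) right/bottom  bias=-1
    (0,1)@(1, 3): e=[-26,0,78] → ·  [on edge]
    (3,2)@(7, 5): e=[2,8,42] → #
    (4,2)@(9, 5): e=[14,4,34] → #
    (5,2)@(11, 5): e=[26,0,26] → ·  [on edge]
    (3,3)@(7, 7): e=[-6,28,30] → ·
    (4,3)@(9, 7): e=[6,24,22] → #
    (5,3)@(11, 7): e=[18,20,14] → #
    (6,3)@(13, 7): e=[30,16,6] → #
    (7,3)@(15, 7): e=[42,12,-2] → ·
    (4,4)@(9, 9): e=[-2,44,10] → ·
    (5,4)@(11, 9): e=[10,40,2] → #
    (6,4)@(13, 9): e=[22,36,-6] → ·
  covered (6 px):
    · · · · · · · · · ·
    · · · · · · · · · ·
    · · · # # · · · · ·
    · · · · # # # · · ·
    · · · · · # · · · ·
    · · · · · · · · · ·
    · · · · · · · · · ·
    · · · · · · · · · ·
    · · · · · · · · · ·
T1:
  2·area = 52  (B↔C swapped to make it positive)
  edge (16, 6)→(6, 4): d=(-10,-2) top-left  bias=+0
  edge (6, 4)→(12, 0): d=(6,-4) top-left  bias=+0
  edge (12, 0)→(16, 6): d=(4,6) right/bottom  bias=-1
    (5,0)@(11, 1): e=[40,2,10] → #
    (6,0)@(13, 1): e=[44,10,-2] → ·
    (0,1)@(1, 3): e=[0,-26,78] → ·  [on edge]
    (4,1)@(9, 3): e=[16,6,30] → #
    (6,1)@(13, 3): e=[24,22,6] → #
    (7,1)@(15, 3): e=[28,30,-6] → ·
    (4,2)@(9, 5): e=[-4,18,38] → ·
    (5,2)@(11, 5): e=[0,26,26] → #  [on edge]
    (7,2)@(15, 5): e=[8,42,2] → #
    (8,2)@(17, 5): e=[12,50,-10] → ·
    (5,3)@(11, 7): e=[-20,38,34] → ·
    (6,3)@(13, 7): e=[-16,46,22] → ·
  covered (7 px):
    · · · · · # · · · ·
    · · · · # # # · · ·
    · · · · · # # # · ·
    · · · · · · · · · ·
    · · · · · · · · · ·
    · · · · · · · · · ·
    · · · · · · · · · ·
    · · · · · · · · · ·
    · · · · · · · · · ·

Answer: 13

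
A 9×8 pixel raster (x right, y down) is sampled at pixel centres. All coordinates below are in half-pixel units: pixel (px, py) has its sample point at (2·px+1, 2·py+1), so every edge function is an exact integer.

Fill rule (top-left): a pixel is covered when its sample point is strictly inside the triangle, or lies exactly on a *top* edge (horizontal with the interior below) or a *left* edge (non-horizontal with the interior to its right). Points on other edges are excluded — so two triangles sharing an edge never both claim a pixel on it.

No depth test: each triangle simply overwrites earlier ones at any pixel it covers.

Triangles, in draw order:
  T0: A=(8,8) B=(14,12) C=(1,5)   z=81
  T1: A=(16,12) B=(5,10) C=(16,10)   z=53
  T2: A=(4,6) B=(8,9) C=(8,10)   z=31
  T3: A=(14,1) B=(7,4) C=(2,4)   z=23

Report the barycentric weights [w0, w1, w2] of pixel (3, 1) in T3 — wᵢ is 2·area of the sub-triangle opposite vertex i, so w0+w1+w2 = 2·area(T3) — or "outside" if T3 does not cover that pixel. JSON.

T0:
  2·area = 10
  edge (8, 8)→(14, 12): d=(6,4) right/bottom  bias=-1
  edge (14, 12)→(1, 5): d=(-13,-7) top-left  bias=+0
  edge (1, 5)→(8, 8): d=(7,3) right/bottom  bias=-1
    (0,2)@(1, 5): e=[10,0,0] → .  [on edge]
    (2,3)@(5, 7): e=[6,2,2] → X
    (3,3)@(7, 7): e=[-2,16,-4] → .
    (2,4)@(5, 9): e=[18,-24,16] → .
    (4,4)@(9, 9): e=[2,4,4] → X
    (5,4)@(11, 9): e=[-6,18,-2] → .
    (4,5)@(9, 11): e=[14,-22,18] → .
    (7,5)@(15, 11): e=[-10,20,0] → .  [on edge]
  covered (2 px):
    . . . . . . . . .
    . . . . . . . . .
    . . . . . . . . .
    . . X . . . . . .
    . . . . X . . . .
    . . . . . . . . .
    . . . . . . . . .
    . . . . . . . . .
T1:
  2·area = 22
  edge (16, 12)→(5, 10): d=(-11,-2) top-left  bias=+0
  edge (5, 10)→(16, 10): d=(11,0) top-left  bias=+0
  edge (16, 10)→(16, 12): d=(0,2) right/bottom  bias=-1
    (5,5)@(11, 11): e=[1,11,10] → X
    (6,5)@(13, 11): e=[5,11,6] → X
    (7,5)@(15, 11): e=[9,11,2] → X
    (8,5)@(17, 11): e=[13,11,-2] → .
    (5,6)@(11, 13): e=[-21,33,10] → .
    (6,6)@(13, 13): e=[-17,33,6] → .
    (7,6)@(15, 13): e=[-13,33,2] → .
  covered (3 px):
    . . . . . . . . .
    . . . . . . . . .
    . . . . . . . . .
    . . . . . . . . .
    . . . . . . . . .
    . . . . . X X X .
    . . . . . . . . .
    . . . . . . . . .
T2:
  2·area = 4
  edge (4, 6)→(8, 9): d=(4,3) right/bottom  bias=-1
  edge (8, 9)→(8, 10): d=(0,1) right/bottom  bias=-1
  edge (8, 10)→(4, 6): d=(-4,-4) top-left  bias=+0
    (0,1)@(1, 3): e=[-3,7,0] → .  [on edge]
    (1,2)@(3, 5): e=[-1,5,0] → .  [on edge]
    (2,3)@(5, 7): e=[1,3,0] → X  [on edge]
    (3,3)@(7, 7): e=[-5,1,8] → .
    (2,4)@(5, 9): e=[9,3,-8] → .
    (3,4)@(7, 9): e=[3,1,0] → X  [on edge]
    (4,4)@(9, 9): e=[-3,-1,8] → .
    (3,5)@(7, 11): e=[11,1,-8] → .
    (4,5)@(9, 11): e=[5,-1,0] → .  [on edge]
    (5,6)@(11, 13): e=[7,-3,0] → .  [on edge]
    (6,7)@(13, 15): e=[9,-5,0] → .  [on edge]
  covered (2 px):
    . . . . . . . . .
    . . . . . . . . .
    . . . . . . . . .
    . . X . . . . . .
    . . . X . . . . .
    . . . . . . . . .
    . . . . . . . . .
    . . . . . . . . .
T3:
  2·area = 15
  edge (14, 1)→(7, 4): d=(-7,3) right/bottom  bias=-1
  edge (7, 4)→(2, 4): d=(-5,0) right/bottom  bias=-1
  edge (2, 4)→(14, 1): d=(12,-3) top-left  bias=+0
    (3,1)@(7, 3): e=[7,5,3] → X
    (4,1)@(9, 3): e=[1,5,9] → X
    (5,1)@(11, 3): e=[-5,5,15] → .
    (3,2)@(7, 5): e=[-7,-5,27] → .
    (4,2)@(9, 5): e=[-13,-5,33] → .
  covered (2 px):
    . . . . . . . . .
    . . . X X . . . .
    . . . . . . . . .
    . . . . . . . . .
    . . . . . . . . .
    . . . . . . . . .
    . . . . . . . . .
    . . . . . . . . .

Answer: [5,3,7]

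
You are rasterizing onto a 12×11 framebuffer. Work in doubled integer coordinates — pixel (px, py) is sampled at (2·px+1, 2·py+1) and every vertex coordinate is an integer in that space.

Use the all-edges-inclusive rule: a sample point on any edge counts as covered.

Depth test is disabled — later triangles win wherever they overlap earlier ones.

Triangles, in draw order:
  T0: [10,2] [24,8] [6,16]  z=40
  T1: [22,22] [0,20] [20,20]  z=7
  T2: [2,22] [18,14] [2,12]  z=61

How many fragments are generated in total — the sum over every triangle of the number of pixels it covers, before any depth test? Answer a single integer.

T0:
  2·area = 220
  edge (10, 2)→(24, 8): d=(14,6) inclusive
  edge (24, 8)→(6, 16): d=(-18,8) inclusive
  edge (6, 16)→(10, 2): d=(4,-14) inclusive
    (5,1)@(11, 3): e=[8,194,18] → #
    (6,1)@(13, 3): e=[-4,178,46] → ·
    (5,2)@(11, 5): e=[36,158,26] → #
    (6,2)@(13, 5): e=[24,142,54] → #
    (7,2)@(15, 5): e=[12,126,82] → #
    (8,2)@(17, 5): e=[0,110,110] → #  [on edge]
    (9,2)@(19, 5): e=[-12,94,138] → ·
    (4,3)@(9, 7): e=[76,138,6] → #
    (9,3)@(19, 7): e=[16,58,146] → #
    (10,3)@(21, 7): e=[4,42,174] → #
    (11,3)@(23, 7): e=[-8,26,202] → ·
    (4,4)@(9, 9): e=[104,102,14] → #
  covered (28 px):
    · · · · · · · · · · · ·
    · · · · · # · · · · · ·
    · · · · · # # # # · · ·
    · · · · # # # # # # # ·
    · · · · # # # # # # # ·
    · · · · # # # # # · · ·
    · · · # # # · · · · · ·
    · · · # · · · · · · · ·
    · · · · · · · · · · · ·
    · · · · · · · · · · · ·
    · · · · · · · · · · · ·
T1:
  2·area = 40
  edge (22, 22)→(0, 20): d=(-22,-2) inclusive
  edge (0, 20)→(20, 20): d=(20,0) inclusive
  edge (20, 20)→(22, 22): d=(2,2) inclusive
    (0,0)@(1, 1): e=[420,-380,0] → ·  [on edge]
    (1,1)@(3, 3): e=[380,-340,0] → ·  [on edge]
    (2,2)@(5, 5): e=[340,-300,0] → ·  [on edge]
    (3,3)@(7, 7): e=[300,-260,0] → ·  [on edge]
    (4,4)@(9, 9): e=[260,-220,0] → ·  [on edge]
    (5,5)@(11, 11): e=[220,-180,0] → ·  [on edge]
    (6,6)@(13, 13): e=[180,-140,0] → ·  [on edge]
    (7,7)@(15, 15): e=[140,-100,0] → ·  [on edge]
    (8,8)@(17, 17): e=[100,-60,0] → ·  [on edge]
    (9,9)@(19, 19): e=[60,-20,0] → ·  [on edge]
    (5,10)@(11, 21): e=[0,20,20] → #  [on edge]
    (6,10)@(13, 21): e=[4,20,16] → #
    (10,10)@(21, 21): e=[20,20,0] → #  [on edge]
  covered (6 px):
    · · · · · · · · · · · ·
    · · · · · · · · · · · ·
    · · · · · · · · · · · ·
    · · · · · · · · · · · ·
    · · · · · · · · · · · ·
    · · · · · · · · · · · ·
    · · · · · · · · · · · ·
    · · · · · · · · · · · ·
    · · · · · · · · · · · ·
    · · · · · · · · · · · ·
    · · · · · # # # # # # ·
T2:
  2·area = 160  (B↔C swapped to make it positive)
  edge (2, 22)→(2, 12): d=(0,-10) inclusive
  edge (2, 12)→(18, 14): d=(16,2) inclusive
  edge (18, 14)→(2, 22): d=(-16,8) inclusive
    (1,6)@(3, 13): e=[10,14,136] → #
    (2,6)@(5, 13): e=[30,10,120] → #
    (3,6)@(7, 13): e=[50,6,104] → #
    (4,6)@(9, 13): e=[70,2,88] → #
    (5,6)@(11, 13): e=[90,-2,72] → ·
    (1,7)@(3, 15): e=[10,46,104] → #
    (5,7)@(11, 15): e=[90,30,40] → #
    (6,7)@(13, 15): e=[110,26,24] → #
    (7,7)@(15, 15): e=[130,22,8] → #
    (8,7)@(17, 15): e=[150,18,-8] → ·
    (1,8)@(3, 17): e=[10,78,72] → #
    (6,8)@(13, 17): e=[110,58,-8] → ·
  covered (20 px):
    · · · · · · · · · · · ·
    · · · · · · · · · · · ·
    · · · · · · · · · · · ·
    · · · · · · · · · · · ·
    · · · · · · · · · · · ·
    · · · · · · · · · · · ·
    · # # # # · · · · · · ·
    · # # # # # # # · · · ·
    · # # # # # · · · · · ·
    · # # # · · · · · · · ·
    · # · · · · · · · · · ·

Result: 54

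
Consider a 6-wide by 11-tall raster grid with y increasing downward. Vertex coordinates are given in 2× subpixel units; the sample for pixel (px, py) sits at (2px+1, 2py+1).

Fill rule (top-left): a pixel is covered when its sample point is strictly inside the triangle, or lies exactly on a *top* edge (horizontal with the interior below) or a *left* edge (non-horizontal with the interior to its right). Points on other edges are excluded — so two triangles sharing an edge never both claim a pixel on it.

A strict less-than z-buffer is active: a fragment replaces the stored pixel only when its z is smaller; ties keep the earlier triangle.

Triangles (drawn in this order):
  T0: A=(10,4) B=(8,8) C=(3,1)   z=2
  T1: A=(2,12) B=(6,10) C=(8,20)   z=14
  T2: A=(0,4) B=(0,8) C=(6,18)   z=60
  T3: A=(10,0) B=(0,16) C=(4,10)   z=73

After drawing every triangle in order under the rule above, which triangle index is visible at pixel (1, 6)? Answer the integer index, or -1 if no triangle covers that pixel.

T0:
  2·area = 34
  edge (10, 4)→(8, 8): d=(-2,4) right/bottom  bias=-1
  edge (8, 8)→(3, 1): d=(-5,-7) top-left  bias=+0
  edge (3, 1)→(10, 4): d=(7,3) right/bottom  bias=-1
    (1,0)@(3, 1): e=[34,0,0] → ·  [on edge]
    (2,1)@(5, 3): e=[22,4,8] → █
    (3,1)@(7, 3): e=[14,18,2] → █
    (4,1)@(9, 3): e=[6,32,-4] → ·
    (2,2)@(5, 5): e=[18,-6,22] → ·
    (3,2)@(7, 5): e=[10,8,16] → █
    (4,2)@(9, 5): e=[2,22,10] → █
    (5,2)@(11, 5): e=[-6,36,4] → ·
    (3,3)@(7, 7): e=[6,-2,30] → ·
    (4,3)@(9, 7): e=[-2,12,24] → ·
  covered (4 px):
    · · · · · ·
    · · █ █ · ·
    · · · █ █ ·
    · · · · · ·
    · · · · · ·
    · · · · · ·
    · · · · · ·
    · · · · · ·
    · · · · · ·
    · · · · · ·
    · · · · · ·
T1:
  2·area = 44
  edge (2, 12)→(6, 10): d=(4,-2) top-left  bias=+0
  edge (6, 10)→(8, 20): d=(2,10) right/bottom  bias=-1
  edge (8, 20)→(2, 12): d=(-6,-8) top-left  bias=+0
    (2,2)@(5, 5): e=[-22,0,66] → ·  [on edge]
    (2,5)@(5, 11): e=[2,12,30] → █
    (3,5)@(7, 11): e=[6,-8,46] → ·
    (1,6)@(3, 13): e=[6,36,2] → █
    (3,6)@(7, 13): e=[14,-4,34] → ·
    (1,7)@(3, 15): e=[14,40,-10] → ·
    (2,7)@(5, 15): e=[18,20,6] → █
    (3,7)@(7, 15): e=[22,0,22] → ·  [on edge]
    (2,8)@(5, 17): e=[26,24,-6] → ·
    (3,8)@(7, 17): e=[30,4,10] → █
    (4,8)@(9, 17): e=[34,-16,26] → ·
    (3,9)@(7, 19): e=[38,8,-2] → ·
  covered (5 px):
    · · · · · ·
    · · · · · ·
    · · · · · ·
    · · · · · ·
    · · · · · ·
    · · █ · · ·
    · █ █ · · ·
    · · █ · · ·
    · · · █ · ·
    · · · · · ·
    · · · · · ·
T2:
  2·area = 24  (B↔C swapped to make it positive)
  edge (0, 4)→(6, 18): d=(6,14) right/bottom  bias=-1
  edge (6, 18)→(0, 8): d=(-6,-10) top-left  bias=+0
  edge (0, 8)→(0, 4): d=(0,-4) top-left  bias=+0
    (0,3)@(1, 7): e=[4,16,4] → █
    (1,3)@(3, 7): e=[-24,36,12] → ·
    (0,4)@(1, 9): e=[16,4,4] → █
    (1,4)@(3, 9): e=[-12,24,12] → ·
    (0,5)@(1, 11): e=[28,-8,4] → ·
    (1,5)@(3, 11): e=[0,12,12] → ·  [on edge]
    (1,6)@(3, 13): e=[12,0,12] → █  [on edge]
    (2,6)@(5, 13): e=[-16,20,20] → ·
    (1,7)@(3, 15): e=[24,-12,12] → ·
  covered (3 px):
    · · · · · ·
    · · · · · ·
    · · · · · ·
    █ · · · · ·
    █ · · · · ·
    · · · · · ·
    · █ · · · ·
    · · · · · ·
    · · · · · ·
    · · · · · ·
    · · · · · ·
T3:
  2·area = 4  (B↔C swapped to make it positive)
  edge (10, 0)→(4, 10): d=(-6,10) right/bottom  bias=-1
  edge (4, 10)→(0, 16): d=(-4,6) right/bottom  bias=-1
  edge (0, 16)→(10, 0): d=(10,-16) top-left  bias=+0
    (3,2)@(7, 5): e=[0,2,2] → ·  [on edge]
    (0,7)@(1, 15): e=[0,-2,6] → ·  [on edge]
  covered (0 px):
    · · · · · ·
    · · · · · ·
    · · · · · ·
    · · · · · ·
    · · · · · ·
    · · · · · ·
    · · · · · ·
    · · · · · ·
    · · · · · ·
    · · · · · ·
    · · · · · ·

Z-buffer (winner per pixel, '.' = empty):
  . . . . . .
  . . 0 0 . .
  . . . 0 0 .
  2 . . . . .
  2 . . . . .
  . . 1 . . .
  . 1 1 . . .
  . . 1 . . .
  . . . 1 . .
  . . . . . .
  . . . . . .

Final: 1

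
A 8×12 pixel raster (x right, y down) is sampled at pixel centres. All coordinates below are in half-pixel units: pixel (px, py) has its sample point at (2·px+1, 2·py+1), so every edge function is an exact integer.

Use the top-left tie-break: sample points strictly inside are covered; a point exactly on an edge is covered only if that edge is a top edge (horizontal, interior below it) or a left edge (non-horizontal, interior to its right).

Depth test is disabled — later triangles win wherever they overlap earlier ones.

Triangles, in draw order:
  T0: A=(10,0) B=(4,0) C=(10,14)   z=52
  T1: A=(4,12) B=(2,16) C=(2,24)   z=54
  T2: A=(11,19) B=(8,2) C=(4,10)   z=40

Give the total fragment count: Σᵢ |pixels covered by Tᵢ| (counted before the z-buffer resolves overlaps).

T0:
  2·area = 84  (B↔C swapped to make it positive)
  edge (10, 0)→(10, 14): d=(0,14) right/bottom  bias=-1
  edge (10, 14)→(4, 0): d=(-6,-14) top-left  bias=+0
  edge (4, 0)→(10, 0): d=(6,0) top-left  bias=+0
    (2,0)@(5, 1): e=[70,8,6] → █
    (3,0)@(7, 1): e=[42,36,6] → █
    (4,0)@(9, 1): e=[14,64,6] → █
    (5,0)@(11, 1): e=[-14,92,6] → ·
    (2,1)@(5, 3): e=[70,-4,18] → ·
    (3,1)@(7, 3): e=[42,24,18] → █
    (5,1)@(11, 3): e=[-14,80,18] → ·
    (3,2)@(7, 5): e=[42,12,30] → █
    (5,2)@(11, 5): e=[-14,68,30] → ·
    (3,3)@(7, 7): e=[42,0,42] → █  [on edge]
    (5,3)@(11, 7): e=[-14,56,42] → ·
    (3,4)@(7, 9): e=[42,-12,54] → ·
    (6,10)@(13, 21): e=[-42,0,126] → ·  [on edge]
  covered (11 px):
    · · █ █ █ · · ·
    · · · █ █ · · ·
    · · · █ █ · · ·
    · · · █ █ · · ·
    · · · · █ · · ·
    · · · · █ · · ·
    · · · · · · · ·
    · · · · · · · ·
    · · · · · · · ·
    · · · · · · · ·
    · · · · · · · ·
    · · · · · · · ·
T1:
  2·area = 16  (B↔C swapped to make it positive)
  edge (4, 12)→(2, 24): d=(-2,12) right/bottom  bias=-1
  edge (2, 24)→(2, 16): d=(0,-8) top-left  bias=+0
  edge (2, 16)→(4, 12): d=(2,-4) top-left  bias=+0
    (1,7)@(3, 15): e=[6,8,2] → █
    (2,7)@(5, 15): e=[-18,24,10] → ·
    (1,8)@(3, 17): e=[2,8,6] → █
    (2,8)@(5, 17): e=[-22,24,14] → ·
    (1,9)@(3, 19): e=[-2,8,10] → ·
  covered (2 px):
    · · · · · · · ·
    · · · · · · · ·
    · · · · · · · ·
    · · · · · · · ·
    · · · · · · · ·
    · · · · · · · ·
    · · · · · · · ·
    · █ · · · · · ·
    · █ · · · · · ·
    · · · · · · · ·
    · · · · · · · ·
    · · · · · · · ·
T2:
  2·area = 92  (B↔C swapped to make it positive)
  edge (11, 19)→(4, 10): d=(-7,-9) top-left  bias=+0
  edge (4, 10)→(8, 2): d=(4,-8) top-left  bias=+0
  edge (8, 2)→(11, 19): d=(3,17) right/bottom  bias=-1
    (3,2)@(7, 5): e=[62,4,26] → █
    (4,2)@(9, 5): e=[80,20,-8] → ·
    (3,3)@(7, 7): e=[48,12,32] → █
    (4,3)@(9, 7): e=[66,28,-2] → ·
    (2,4)@(5, 9): e=[16,4,72] → █
    (4,4)@(9, 9): e=[52,36,4] → █
    (5,4)@(11, 9): e=[70,52,-30] → ·
    (2,5)@(5, 11): e=[2,12,78] → █
    (5,5)@(11, 11): e=[56,60,-24] → ·
    (2,6)@(5, 13): e=[-12,20,84] → ·
    (3,6)@(7, 13): e=[6,36,50] → █
    (5,6)@(11, 13): e=[42,68,-18] → ·
    (5,9)@(11, 19): e=[0,92,0] → ·  [on edge]
  covered (11 px):
    · · · · · · · ·
    · · · · · · · ·
    · · · █ · · · ·
    · · · █ · · · ·
    · · █ █ █ · · ·
    · · █ █ █ · · ·
    · · · █ █ · · ·
    · · · · █ · · ·
    · · · · · · · ·
    · · · · · · · ·
    · · · · · · · ·
    · · · · · · · ·

Result: 24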